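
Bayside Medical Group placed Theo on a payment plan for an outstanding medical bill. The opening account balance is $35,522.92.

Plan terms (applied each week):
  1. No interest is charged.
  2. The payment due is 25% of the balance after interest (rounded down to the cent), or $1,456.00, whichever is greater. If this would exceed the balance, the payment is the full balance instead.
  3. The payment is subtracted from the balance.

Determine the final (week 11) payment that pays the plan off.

Week 1: opening $35,522.92; payment $8,880.73; balance $26,642.19
Week 2: opening $26,642.19; payment $6,660.54; balance $19,981.65
Week 3: opening $19,981.65; payment $4,995.41; balance $14,986.24
Week 4: opening $14,986.24; payment $3,746.56; balance $11,239.68
Week 5: opening $11,239.68; payment $2,809.92; balance $8,429.76
Week 6: opening $8,429.76; payment $2,107.44; balance $6,322.32
Week 7: opening $6,322.32; payment $1,580.58; balance $4,741.74
Week 8: opening $4,741.74; payment $1,456.00; balance $3,285.74
Week 9: opening $3,285.74; payment $1,456.00; balance $1,829.74
Week 10: opening $1,829.74; payment $1,456.00; balance $373.74
Week 11: opening $373.74; payment $373.74; balance $0.00

$373.74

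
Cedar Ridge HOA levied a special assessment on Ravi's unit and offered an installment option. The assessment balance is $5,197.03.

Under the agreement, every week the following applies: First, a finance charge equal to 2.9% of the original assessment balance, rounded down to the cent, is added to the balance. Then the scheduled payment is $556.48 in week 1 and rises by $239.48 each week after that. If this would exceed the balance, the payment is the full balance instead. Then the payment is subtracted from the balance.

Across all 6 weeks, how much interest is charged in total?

$904.26

# | Opening | Interest | Payment | End bal
1 | $5,197.03 | $150.71 | $556.48 | $4,791.26
2 | $4,791.26 | $150.71 | $795.96 | $4,146.01
3 | $4,146.01 | $150.71 | $1,035.44 | $3,261.28
4 | $3,261.28 | $150.71 | $1,274.92 | $2,137.07
5 | $2,137.07 | $150.71 | $1,514.40 | $773.38
6 | $773.38 | $150.71 | $924.09 | $0.00
Total interest: $150.71 + $150.71 + $150.71 + $150.71 + $150.71 + $150.71 = $904.26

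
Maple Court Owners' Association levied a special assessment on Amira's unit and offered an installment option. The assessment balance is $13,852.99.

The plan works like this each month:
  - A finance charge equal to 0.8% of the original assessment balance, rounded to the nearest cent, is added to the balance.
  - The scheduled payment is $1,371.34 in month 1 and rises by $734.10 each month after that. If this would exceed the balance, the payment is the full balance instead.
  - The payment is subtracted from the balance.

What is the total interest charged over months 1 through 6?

# | Opening | Interest | Payment | End bal
1 | $13,852.99 | $110.82 | $1,371.34 | $12,592.47
2 | $12,592.47 | $110.82 | $2,105.44 | $10,597.85
3 | $10,597.85 | $110.82 | $2,839.54 | $7,869.13
4 | $7,869.13 | $110.82 | $3,573.64 | $4,406.31
5 | $4,406.31 | $110.82 | $4,307.74 | $209.39
6 | $209.39 | $110.82 | $320.21 | $0.00
Total interest: $110.82 + $110.82 + $110.82 + $110.82 + $110.82 + $110.82 = $664.92

$664.92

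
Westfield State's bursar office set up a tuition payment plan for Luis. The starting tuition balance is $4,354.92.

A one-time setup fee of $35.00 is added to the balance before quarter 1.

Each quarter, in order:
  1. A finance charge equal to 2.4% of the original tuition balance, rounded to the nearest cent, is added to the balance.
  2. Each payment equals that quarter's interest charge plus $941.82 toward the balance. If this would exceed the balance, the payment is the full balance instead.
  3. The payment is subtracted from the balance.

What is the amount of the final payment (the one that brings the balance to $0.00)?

$727.16

Quarter 1: $4,389.92 +$104.52 interest = $4,494.44; pay $1,046.34 → $3,448.10
Quarter 2: $3,448.10 +$104.52 interest = $3,552.62; pay $1,046.34 → $2,506.28
Quarter 3: $2,506.28 +$104.52 interest = $2,610.80; pay $1,046.34 → $1,564.46
Quarter 4: $1,564.46 +$104.52 interest = $1,668.98; pay $1,046.34 → $622.64
Quarter 5: $622.64 +$104.52 interest = $727.16; pay $727.16 → $0.00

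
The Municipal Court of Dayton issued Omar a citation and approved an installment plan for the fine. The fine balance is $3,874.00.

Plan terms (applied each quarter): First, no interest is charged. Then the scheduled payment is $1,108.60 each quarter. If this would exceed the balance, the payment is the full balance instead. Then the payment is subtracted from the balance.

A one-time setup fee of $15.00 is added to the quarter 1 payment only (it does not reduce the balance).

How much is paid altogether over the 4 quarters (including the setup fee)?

# | Opening | Payment | Fee | End bal
1 | $3,874.00 | $1,108.60 | $15.00 | $2,765.40
2 | $2,765.40 | $1,108.60 | — | $1,656.80
3 | $1,656.80 | $1,108.60 | — | $548.20
4 | $548.20 | $548.20 | — | $0.00
Total paid: $3,889.00

$3,889.00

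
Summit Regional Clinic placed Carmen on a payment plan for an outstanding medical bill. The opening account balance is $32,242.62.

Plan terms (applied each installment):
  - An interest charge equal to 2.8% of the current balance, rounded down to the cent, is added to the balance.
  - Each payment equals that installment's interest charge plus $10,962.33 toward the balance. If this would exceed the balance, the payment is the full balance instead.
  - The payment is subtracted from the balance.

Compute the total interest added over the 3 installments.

Installment 1: opening $32,242.62; interest $902.79 → $33,145.41; payment $11,865.12; balance $21,280.29
Installment 2: opening $21,280.29; interest $595.84 → $21,876.13; payment $11,558.17; balance $10,317.96
Installment 3: opening $10,317.96; interest $288.90 → $10,606.86; payment $10,606.86; balance $0.00
Total interest: $902.79 + $595.84 + $288.90 = $1,787.53

$1,787.53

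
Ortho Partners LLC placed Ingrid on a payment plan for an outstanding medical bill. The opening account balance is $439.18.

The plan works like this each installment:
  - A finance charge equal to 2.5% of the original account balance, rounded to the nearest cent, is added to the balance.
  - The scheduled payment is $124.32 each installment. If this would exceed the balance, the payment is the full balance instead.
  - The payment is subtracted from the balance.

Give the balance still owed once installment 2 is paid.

$212.50

# | Opening | Interest | Payment | End bal
1 | $439.18 | $10.98 | $124.32 | $325.84
2 | $325.84 | $10.98 | $124.32 | $212.50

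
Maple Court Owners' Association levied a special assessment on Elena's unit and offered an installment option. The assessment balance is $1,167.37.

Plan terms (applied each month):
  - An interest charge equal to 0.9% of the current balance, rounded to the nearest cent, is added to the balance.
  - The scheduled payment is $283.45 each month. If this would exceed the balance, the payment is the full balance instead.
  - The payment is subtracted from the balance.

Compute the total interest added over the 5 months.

$27.75

Month 1: opening $1,167.37; interest $10.51 → $1,177.88; payment $283.45; balance $894.43
Month 2: opening $894.43; interest $8.05 → $902.48; payment $283.45; balance $619.03
Month 3: opening $619.03; interest $5.57 → $624.60; payment $283.45; balance $341.15
Month 4: opening $341.15; interest $3.07 → $344.22; payment $283.45; balance $60.77
Month 5: opening $60.77; interest $0.55 → $61.32; payment $61.32; balance $0.00
Total interest: $10.51 + $8.05 + $5.57 + $3.07 + $0.55 = $27.75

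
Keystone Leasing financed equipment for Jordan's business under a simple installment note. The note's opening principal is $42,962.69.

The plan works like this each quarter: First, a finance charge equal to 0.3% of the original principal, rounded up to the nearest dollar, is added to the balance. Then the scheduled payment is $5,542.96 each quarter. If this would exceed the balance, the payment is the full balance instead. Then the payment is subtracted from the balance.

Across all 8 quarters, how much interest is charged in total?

Quarter 1: $42,962.69 +$129.00 interest = $43,091.69; pay $5,542.96 → $37,548.73
Quarter 2: $37,548.73 +$129.00 interest = $37,677.73; pay $5,542.96 → $32,134.77
Quarter 3: $32,134.77 +$129.00 interest = $32,263.77; pay $5,542.96 → $26,720.81
Quarter 4: $26,720.81 +$129.00 interest = $26,849.81; pay $5,542.96 → $21,306.85
Quarter 5: $21,306.85 +$129.00 interest = $21,435.85; pay $5,542.96 → $15,892.89
Quarter 6: $15,892.89 +$129.00 interest = $16,021.89; pay $5,542.96 → $10,478.93
Quarter 7: $10,478.93 +$129.00 interest = $10,607.93; pay $5,542.96 → $5,064.97
Quarter 8: $5,064.97 +$129.00 interest = $5,193.97; pay $5,193.97 → $0.00
Total interest: $129.00 + $129.00 + $129.00 + $129.00 + $129.00 + $129.00 + $129.00 + $129.00 = $1,032.00

$1,032.00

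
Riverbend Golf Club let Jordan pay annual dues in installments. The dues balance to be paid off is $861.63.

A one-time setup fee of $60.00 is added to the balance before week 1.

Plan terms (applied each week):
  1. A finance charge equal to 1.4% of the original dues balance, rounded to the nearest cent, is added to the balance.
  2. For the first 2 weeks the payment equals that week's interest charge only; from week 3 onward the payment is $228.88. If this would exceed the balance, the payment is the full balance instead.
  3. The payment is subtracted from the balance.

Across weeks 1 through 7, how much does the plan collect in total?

Week 1: $921.63 +$12.06 interest = $933.69; pay $12.06 → $921.63
Week 2: $921.63 +$12.06 interest = $933.69; pay $12.06 → $921.63
Week 3: $921.63 +$12.06 interest = $933.69; pay $228.88 → $704.81
Week 4: $704.81 +$12.06 interest = $716.87; pay $228.88 → $487.99
Week 5: $487.99 +$12.06 interest = $500.05; pay $228.88 → $271.17
Week 6: $271.17 +$12.06 interest = $283.23; pay $228.88 → $54.35
Week 7: $54.35 +$12.06 interest = $66.41; pay $66.41 → $0.00
Total paid: $1,006.05

$1,006.05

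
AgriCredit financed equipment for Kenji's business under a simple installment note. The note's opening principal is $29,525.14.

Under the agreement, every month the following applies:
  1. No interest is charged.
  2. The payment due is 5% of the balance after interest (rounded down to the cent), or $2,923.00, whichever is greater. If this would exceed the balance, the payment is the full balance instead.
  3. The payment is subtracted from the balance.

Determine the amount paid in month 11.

Month 1: $29,525.14 − $2,923.00 → $26,602.14
Month 2: $26,602.14 − $2,923.00 → $23,679.14
Month 3: $23,679.14 − $2,923.00 → $20,756.14
Month 4: $20,756.14 − $2,923.00 → $17,833.14
Month 5: $17,833.14 − $2,923.00 → $14,910.14
Month 6: $14,910.14 − $2,923.00 → $11,987.14
Month 7: $11,987.14 − $2,923.00 → $9,064.14
Month 8: $9,064.14 − $2,923.00 → $6,141.14
Month 9: $6,141.14 − $2,923.00 → $3,218.14
Month 10: $3,218.14 − $2,923.00 → $295.14
Month 11: $295.14 − $295.14 → $0.00

$295.14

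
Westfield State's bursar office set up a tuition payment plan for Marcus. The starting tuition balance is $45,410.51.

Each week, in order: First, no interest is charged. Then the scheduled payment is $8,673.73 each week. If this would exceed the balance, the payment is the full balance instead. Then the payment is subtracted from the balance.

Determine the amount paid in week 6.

$2,041.86

# | Opening | Payment | End bal
1 | $45,410.51 | $8,673.73 | $36,736.78
2 | $36,736.78 | $8,673.73 | $28,063.05
3 | $28,063.05 | $8,673.73 | $19,389.32
4 | $19,389.32 | $8,673.73 | $10,715.59
5 | $10,715.59 | $8,673.73 | $2,041.86
6 | $2,041.86 | $2,041.86 | $0.00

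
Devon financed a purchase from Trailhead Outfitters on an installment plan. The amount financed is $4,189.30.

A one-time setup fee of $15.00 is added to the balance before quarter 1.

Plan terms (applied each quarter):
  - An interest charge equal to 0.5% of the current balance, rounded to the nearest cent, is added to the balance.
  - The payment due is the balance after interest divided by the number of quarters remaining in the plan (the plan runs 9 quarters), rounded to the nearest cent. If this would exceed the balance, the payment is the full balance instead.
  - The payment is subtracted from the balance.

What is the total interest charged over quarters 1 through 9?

$106.52

# | Opening | Interest | Payment | End bal
1 | $4,204.30 | $21.02 | $469.48 | $3,755.84
2 | $3,755.84 | $18.78 | $471.83 | $3,302.79
3 | $3,302.79 | $16.51 | $474.19 | $2,845.11
4 | $2,845.11 | $14.23 | $476.56 | $2,382.78
5 | $2,382.78 | $11.91 | $478.94 | $1,915.75
6 | $1,915.75 | $9.58 | $481.33 | $1,444.00
7 | $1,444.00 | $7.22 | $483.74 | $967.48
8 | $967.48 | $4.84 | $486.16 | $486.16
9 | $486.16 | $2.43 | $488.59 | $0.00
Total interest: $21.02 + $18.78 + $16.51 + $14.23 + $11.91 + $9.58 + $7.22 + $4.84 + $2.43 = $106.52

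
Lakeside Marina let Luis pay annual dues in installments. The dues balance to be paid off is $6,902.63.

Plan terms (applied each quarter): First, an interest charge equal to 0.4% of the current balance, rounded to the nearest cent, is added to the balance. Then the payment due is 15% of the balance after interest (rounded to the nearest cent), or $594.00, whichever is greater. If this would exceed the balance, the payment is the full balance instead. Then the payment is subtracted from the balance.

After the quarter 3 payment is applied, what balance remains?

Quarter 1: opening $6,902.63; interest $27.61 → $6,930.24; payment $1,039.54; balance $5,890.70
Quarter 2: opening $5,890.70; interest $23.56 → $5,914.26; payment $887.14; balance $5,027.12
Quarter 3: opening $5,027.12; interest $20.11 → $5,047.23; payment $757.08; balance $4,290.15

$4,290.15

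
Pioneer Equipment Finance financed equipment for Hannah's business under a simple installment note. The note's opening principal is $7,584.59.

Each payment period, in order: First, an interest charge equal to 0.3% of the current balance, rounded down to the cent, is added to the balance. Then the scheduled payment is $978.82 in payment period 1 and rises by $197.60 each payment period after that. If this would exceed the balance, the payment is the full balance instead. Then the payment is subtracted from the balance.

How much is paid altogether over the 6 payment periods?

Payment period 1: $7,584.59 +$22.75 interest = $7,607.34; pay $978.82 → $6,628.52
Payment period 2: $6,628.52 +$19.88 interest = $6,648.40; pay $1,176.42 → $5,471.98
Payment period 3: $5,471.98 +$16.41 interest = $5,488.39; pay $1,374.02 → $4,114.37
Payment period 4: $4,114.37 +$12.34 interest = $4,126.71; pay $1,571.62 → $2,555.09
Payment period 5: $2,555.09 +$7.66 interest = $2,562.75; pay $1,769.22 → $793.53
Payment period 6: $793.53 +$2.38 interest = $795.91; pay $795.91 → $0.00
Total paid: $7,666.01

$7,666.01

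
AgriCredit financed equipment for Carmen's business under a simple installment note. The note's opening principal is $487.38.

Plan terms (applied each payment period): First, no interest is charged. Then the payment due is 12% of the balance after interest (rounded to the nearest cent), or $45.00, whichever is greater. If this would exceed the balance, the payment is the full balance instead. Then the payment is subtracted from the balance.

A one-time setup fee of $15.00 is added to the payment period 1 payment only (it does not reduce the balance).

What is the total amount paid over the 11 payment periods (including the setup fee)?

$502.38

Payment period 1: opening $487.38; payment $58.49 (+ $15.00 fee); balance $428.89
Payment period 2: opening $428.89; payment $51.47; balance $377.42
Payment period 3: opening $377.42; payment $45.29; balance $332.13
Payment period 4: opening $332.13; payment $45.00; balance $287.13
Payment period 5: opening $287.13; payment $45.00; balance $242.13
Payment period 6: opening $242.13; payment $45.00; balance $197.13
Payment period 7: opening $197.13; payment $45.00; balance $152.13
Payment period 8: opening $152.13; payment $45.00; balance $107.13
Payment period 9: opening $107.13; payment $45.00; balance $62.13
Payment period 10: opening $62.13; payment $45.00; balance $17.13
Payment period 11: opening $17.13; payment $17.13; balance $0.00
Total paid: $502.38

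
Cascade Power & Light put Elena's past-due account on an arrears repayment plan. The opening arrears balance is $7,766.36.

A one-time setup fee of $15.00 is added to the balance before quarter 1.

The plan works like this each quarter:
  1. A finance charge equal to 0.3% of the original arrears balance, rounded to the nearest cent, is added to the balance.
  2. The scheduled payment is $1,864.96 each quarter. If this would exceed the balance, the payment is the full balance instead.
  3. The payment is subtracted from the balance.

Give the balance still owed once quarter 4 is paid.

Quarter 1: opening $7,781.36; interest $23.30 → $7,804.66; payment $1,864.96; balance $5,939.70
Quarter 2: opening $5,939.70; interest $23.30 → $5,963.00; payment $1,864.96; balance $4,098.04
Quarter 3: opening $4,098.04; interest $23.30 → $4,121.34; payment $1,864.96; balance $2,256.38
Quarter 4: opening $2,256.38; interest $23.30 → $2,279.68; payment $1,864.96; balance $414.72

$414.72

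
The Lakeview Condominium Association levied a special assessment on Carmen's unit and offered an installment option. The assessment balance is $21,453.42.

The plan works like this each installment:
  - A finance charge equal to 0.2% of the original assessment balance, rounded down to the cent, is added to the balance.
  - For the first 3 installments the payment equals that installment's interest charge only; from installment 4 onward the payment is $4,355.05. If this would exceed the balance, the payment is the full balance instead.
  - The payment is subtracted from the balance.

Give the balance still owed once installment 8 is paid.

$0.00

Installment 1: opening $21,453.42; interest $42.90 → $21,496.32; payment $42.90; balance $21,453.42
Installment 2: opening $21,453.42; interest $42.90 → $21,496.32; payment $42.90; balance $21,453.42
Installment 3: opening $21,453.42; interest $42.90 → $21,496.32; payment $42.90; balance $21,453.42
Installment 4: opening $21,453.42; interest $42.90 → $21,496.32; payment $4,355.05; balance $17,141.27
Installment 5: opening $17,141.27; interest $42.90 → $17,184.17; payment $4,355.05; balance $12,829.12
Installment 6: opening $12,829.12; interest $42.90 → $12,872.02; payment $4,355.05; balance $8,516.97
Installment 7: opening $8,516.97; interest $42.90 → $8,559.87; payment $4,355.05; balance $4,204.82
Installment 8: opening $4,204.82; interest $42.90 → $4,247.72; payment $4,247.72; balance $0.00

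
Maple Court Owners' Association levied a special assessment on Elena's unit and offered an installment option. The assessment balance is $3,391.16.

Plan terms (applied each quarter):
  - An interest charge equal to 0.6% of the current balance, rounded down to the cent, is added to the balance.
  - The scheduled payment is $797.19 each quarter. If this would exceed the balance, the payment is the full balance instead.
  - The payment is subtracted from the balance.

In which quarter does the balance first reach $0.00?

5

Quarter 1: opening $3,391.16; interest $20.34 → $3,411.50; payment $797.19; balance $2,614.31
Quarter 2: opening $2,614.31; interest $15.68 → $2,629.99; payment $797.19; balance $1,832.80
Quarter 3: opening $1,832.80; interest $10.99 → $1,843.79; payment $797.19; balance $1,046.60
Quarter 4: opening $1,046.60; interest $6.27 → $1,052.87; payment $797.19; balance $255.68
Quarter 5: opening $255.68; interest $1.53 → $257.21; payment $257.21; balance $0.00
Balance reaches $0.00 in quarter 5.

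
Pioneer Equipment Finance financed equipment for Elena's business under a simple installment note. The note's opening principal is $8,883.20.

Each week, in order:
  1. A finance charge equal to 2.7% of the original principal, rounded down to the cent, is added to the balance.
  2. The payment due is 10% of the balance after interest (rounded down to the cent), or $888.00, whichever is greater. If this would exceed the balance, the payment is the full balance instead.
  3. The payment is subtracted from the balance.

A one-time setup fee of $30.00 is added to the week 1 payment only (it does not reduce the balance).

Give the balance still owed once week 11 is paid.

Week 1: $8,883.20 +$239.84 interest = $9,123.04; pay $912.30 (+ $30.00 fee) → $8,210.74
Week 2: $8,210.74 +$239.84 interest = $8,450.58; pay $888.00 → $7,562.58
Week 3: $7,562.58 +$239.84 interest = $7,802.42; pay $888.00 → $6,914.42
Week 4: $6,914.42 +$239.84 interest = $7,154.26; pay $888.00 → $6,266.26
Week 5: $6,266.26 +$239.84 interest = $6,506.10; pay $888.00 → $5,618.10
Week 6: $5,618.10 +$239.84 interest = $5,857.94; pay $888.00 → $4,969.94
Week 7: $4,969.94 +$239.84 interest = $5,209.78; pay $888.00 → $4,321.78
Week 8: $4,321.78 +$239.84 interest = $4,561.62; pay $888.00 → $3,673.62
Week 9: $3,673.62 +$239.84 interest = $3,913.46; pay $888.00 → $3,025.46
Week 10: $3,025.46 +$239.84 interest = $3,265.30; pay $888.00 → $2,377.30
Week 11: $2,377.30 +$239.84 interest = $2,617.14; pay $888.00 → $1,729.14

$1,729.14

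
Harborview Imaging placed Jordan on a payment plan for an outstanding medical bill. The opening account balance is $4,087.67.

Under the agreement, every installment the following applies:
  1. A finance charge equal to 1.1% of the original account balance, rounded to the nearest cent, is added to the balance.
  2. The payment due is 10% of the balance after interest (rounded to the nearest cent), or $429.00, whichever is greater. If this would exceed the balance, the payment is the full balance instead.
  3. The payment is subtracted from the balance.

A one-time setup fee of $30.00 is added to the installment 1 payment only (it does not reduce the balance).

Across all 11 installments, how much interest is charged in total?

Installment 1: $4,087.67 +$44.96 interest = $4,132.63; pay $429.00 (+ $30.00 fee) → $3,703.63
Installment 2: $3,703.63 +$44.96 interest = $3,748.59; pay $429.00 → $3,319.59
Installment 3: $3,319.59 +$44.96 interest = $3,364.55; pay $429.00 → $2,935.55
Installment 4: $2,935.55 +$44.96 interest = $2,980.51; pay $429.00 → $2,551.51
Installment 5: $2,551.51 +$44.96 interest = $2,596.47; pay $429.00 → $2,167.47
Installment 6: $2,167.47 +$44.96 interest = $2,212.43; pay $429.00 → $1,783.43
Installment 7: $1,783.43 +$44.96 interest = $1,828.39; pay $429.00 → $1,399.39
Installment 8: $1,399.39 +$44.96 interest = $1,444.35; pay $429.00 → $1,015.35
Installment 9: $1,015.35 +$44.96 interest = $1,060.31; pay $429.00 → $631.31
Installment 10: $631.31 +$44.96 interest = $676.27; pay $429.00 → $247.27
Installment 11: $247.27 +$44.96 interest = $292.23; pay $292.23 → $0.00
Total interest: $44.96 + $44.96 + $44.96 + $44.96 + $44.96 + $44.96 + $44.96 + $44.96 + $44.96 + $44.96 + $44.96 = $494.56

$494.56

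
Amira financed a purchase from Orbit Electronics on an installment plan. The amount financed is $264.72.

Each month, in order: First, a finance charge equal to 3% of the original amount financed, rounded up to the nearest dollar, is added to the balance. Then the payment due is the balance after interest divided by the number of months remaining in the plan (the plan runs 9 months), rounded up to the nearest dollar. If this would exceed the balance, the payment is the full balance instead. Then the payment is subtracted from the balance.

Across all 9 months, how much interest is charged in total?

$72.00

Month 1: opening $264.72; interest $8.00 → $272.72; payment $31.00; balance $241.72
Month 2: opening $241.72; interest $8.00 → $249.72; payment $32.00; balance $217.72
Month 3: opening $217.72; interest $8.00 → $225.72; payment $33.00; balance $192.72
Month 4: opening $192.72; interest $8.00 → $200.72; payment $34.00; balance $166.72
Month 5: opening $166.72; interest $8.00 → $174.72; payment $35.00; balance $139.72
Month 6: opening $139.72; interest $8.00 → $147.72; payment $37.00; balance $110.72
Month 7: opening $110.72; interest $8.00 → $118.72; payment $40.00; balance $78.72
Month 8: opening $78.72; interest $8.00 → $86.72; payment $44.00; balance $42.72
Month 9: opening $42.72; interest $8.00 → $50.72; payment $50.72; balance $0.00
Total interest: $8.00 + $8.00 + $8.00 + $8.00 + $8.00 + $8.00 + $8.00 + $8.00 + $8.00 = $72.00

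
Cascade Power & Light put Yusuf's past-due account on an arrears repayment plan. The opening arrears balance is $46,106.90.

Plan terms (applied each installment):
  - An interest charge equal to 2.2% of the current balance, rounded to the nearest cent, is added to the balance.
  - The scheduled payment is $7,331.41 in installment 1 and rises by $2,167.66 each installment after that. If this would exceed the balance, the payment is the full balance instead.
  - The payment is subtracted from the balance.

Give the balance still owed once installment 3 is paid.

$20,185.08

Installment 1: $46,106.90 +$1,014.35 interest = $47,121.25; pay $7,331.41 → $39,789.84
Installment 2: $39,789.84 +$875.38 interest = $40,665.22; pay $9,499.07 → $31,166.15
Installment 3: $31,166.15 +$685.66 interest = $31,851.81; pay $11,666.73 → $20,185.08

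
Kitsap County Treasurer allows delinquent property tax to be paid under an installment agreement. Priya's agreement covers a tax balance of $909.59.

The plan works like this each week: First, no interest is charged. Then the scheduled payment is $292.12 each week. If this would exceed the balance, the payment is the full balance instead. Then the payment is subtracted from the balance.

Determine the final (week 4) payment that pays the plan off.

Week 1: opening $909.59; payment $292.12; balance $617.47
Week 2: opening $617.47; payment $292.12; balance $325.35
Week 3: opening $325.35; payment $292.12; balance $33.23
Week 4: opening $33.23; payment $33.23; balance $0.00

$33.23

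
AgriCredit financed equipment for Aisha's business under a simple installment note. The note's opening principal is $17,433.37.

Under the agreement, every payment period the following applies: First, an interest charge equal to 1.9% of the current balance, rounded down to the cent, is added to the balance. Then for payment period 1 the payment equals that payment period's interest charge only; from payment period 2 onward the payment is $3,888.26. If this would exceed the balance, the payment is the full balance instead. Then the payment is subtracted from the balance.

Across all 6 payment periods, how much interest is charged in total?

$1,298.58

Payment period 1: opening $17,433.37; interest $331.23 → $17,764.60; payment $331.23; balance $17,433.37
Payment period 2: opening $17,433.37; interest $331.23 → $17,764.60; payment $3,888.26; balance $13,876.34
Payment period 3: opening $13,876.34; interest $263.65 → $14,139.99; payment $3,888.26; balance $10,251.73
Payment period 4: opening $10,251.73; interest $194.78 → $10,446.51; payment $3,888.26; balance $6,558.25
Payment period 5: opening $6,558.25; interest $124.60 → $6,682.85; payment $3,888.26; balance $2,794.59
Payment period 6: opening $2,794.59; interest $53.09 → $2,847.68; payment $2,847.68; balance $0.00
Total interest: $331.23 + $331.23 + $263.65 + $194.78 + $124.60 + $53.09 = $1,298.58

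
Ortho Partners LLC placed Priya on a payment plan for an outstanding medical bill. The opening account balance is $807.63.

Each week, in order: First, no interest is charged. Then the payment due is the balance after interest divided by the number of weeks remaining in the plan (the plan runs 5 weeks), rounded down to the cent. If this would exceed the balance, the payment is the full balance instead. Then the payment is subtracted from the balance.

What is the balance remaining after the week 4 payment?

$161.53

# | Opening | Payment | End bal
1 | $807.63 | $161.52 | $646.11
2 | $646.11 | $161.52 | $484.59
3 | $484.59 | $161.53 | $323.06
4 | $323.06 | $161.53 | $161.53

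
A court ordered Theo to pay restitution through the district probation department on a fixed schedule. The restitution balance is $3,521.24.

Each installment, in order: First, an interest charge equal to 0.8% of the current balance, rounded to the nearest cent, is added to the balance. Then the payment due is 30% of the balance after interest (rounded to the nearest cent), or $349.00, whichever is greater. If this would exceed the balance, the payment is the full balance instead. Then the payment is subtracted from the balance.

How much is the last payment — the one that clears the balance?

$187.56

Installment 1: opening $3,521.24; interest $28.17 → $3,549.41; payment $1,064.82; balance $2,484.59
Installment 2: opening $2,484.59; interest $19.88 → $2,504.47; payment $751.34; balance $1,753.13
Installment 3: opening $1,753.13; interest $14.03 → $1,767.16; payment $530.15; balance $1,237.01
Installment 4: opening $1,237.01; interest $9.90 → $1,246.91; payment $374.07; balance $872.84
Installment 5: opening $872.84; interest $6.98 → $879.82; payment $349.00; balance $530.82
Installment 6: opening $530.82; interest $4.25 → $535.07; payment $349.00; balance $186.07
Installment 7: opening $186.07; interest $1.49 → $187.56; payment $187.56; balance $0.00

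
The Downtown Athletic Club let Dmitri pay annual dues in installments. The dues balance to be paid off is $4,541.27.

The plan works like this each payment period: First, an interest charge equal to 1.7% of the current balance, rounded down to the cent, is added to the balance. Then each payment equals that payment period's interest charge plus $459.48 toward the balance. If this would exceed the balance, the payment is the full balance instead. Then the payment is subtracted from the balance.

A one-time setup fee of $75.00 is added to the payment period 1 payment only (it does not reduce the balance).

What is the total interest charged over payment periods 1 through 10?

Payment period 1: $4,541.27 +$77.20 interest = $4,618.47; pay $536.68 (+ $75.00 fee) → $4,081.79
Payment period 2: $4,081.79 +$69.39 interest = $4,151.18; pay $528.87 → $3,622.31
Payment period 3: $3,622.31 +$61.57 interest = $3,683.88; pay $521.05 → $3,162.83
Payment period 4: $3,162.83 +$53.76 interest = $3,216.59; pay $513.24 → $2,703.35
Payment period 5: $2,703.35 +$45.95 interest = $2,749.30; pay $505.43 → $2,243.87
Payment period 6: $2,243.87 +$38.14 interest = $2,282.01; pay $497.62 → $1,784.39
Payment period 7: $1,784.39 +$30.33 interest = $1,814.72; pay $489.81 → $1,324.91
Payment period 8: $1,324.91 +$22.52 interest = $1,347.43; pay $482.00 → $865.43
Payment period 9: $865.43 +$14.71 interest = $880.14; pay $474.19 → $405.95
Payment period 10: $405.95 +$6.90 interest = $412.85; pay $412.85 → $0.00
Total interest: $77.20 + $69.39 + $61.57 + $53.76 + $45.95 + $38.14 + $30.33 + $22.52 + $14.71 + $6.90 = $420.47

$420.47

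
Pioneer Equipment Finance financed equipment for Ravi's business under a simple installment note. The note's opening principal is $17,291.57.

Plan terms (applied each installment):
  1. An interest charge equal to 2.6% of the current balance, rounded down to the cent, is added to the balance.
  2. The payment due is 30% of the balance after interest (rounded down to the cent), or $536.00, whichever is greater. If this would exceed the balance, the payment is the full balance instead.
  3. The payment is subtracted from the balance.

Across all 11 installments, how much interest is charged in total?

# | Opening | Interest | Payment | End bal
1 | $17,291.57 | $449.58 | $5,322.34 | $12,418.81
2 | $12,418.81 | $322.88 | $3,822.50 | $8,919.19
3 | $8,919.19 | $231.89 | $2,745.32 | $6,405.76
4 | $6,405.76 | $166.54 | $1,971.69 | $4,600.61
5 | $4,600.61 | $119.61 | $1,416.06 | $3,304.16
6 | $3,304.16 | $85.90 | $1,017.01 | $2,373.05
7 | $2,373.05 | $61.69 | $730.42 | $1,704.32
8 | $1,704.32 | $44.31 | $536.00 | $1,212.63
9 | $1,212.63 | $31.52 | $536.00 | $708.15
10 | $708.15 | $18.41 | $536.00 | $190.56
11 | $190.56 | $4.95 | $195.51 | $0.00
Total interest: $449.58 + $322.88 + $231.89 + $166.54 + $119.61 + $85.90 + $61.69 + $44.31 + $31.52 + $18.41 + $4.95 = $1,537.28

$1,537.28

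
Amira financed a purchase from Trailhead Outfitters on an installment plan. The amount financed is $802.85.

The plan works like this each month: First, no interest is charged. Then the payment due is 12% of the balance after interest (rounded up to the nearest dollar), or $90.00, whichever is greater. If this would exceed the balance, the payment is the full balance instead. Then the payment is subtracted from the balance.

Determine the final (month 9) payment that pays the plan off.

$75.85

Month 1: opening $802.85; payment $97.00; balance $705.85
Month 2: opening $705.85; payment $90.00; balance $615.85
Month 3: opening $615.85; payment $90.00; balance $525.85
Month 4: opening $525.85; payment $90.00; balance $435.85
Month 5: opening $435.85; payment $90.00; balance $345.85
Month 6: opening $345.85; payment $90.00; balance $255.85
Month 7: opening $255.85; payment $90.00; balance $165.85
Month 8: opening $165.85; payment $90.00; balance $75.85
Month 9: opening $75.85; payment $75.85; balance $0.00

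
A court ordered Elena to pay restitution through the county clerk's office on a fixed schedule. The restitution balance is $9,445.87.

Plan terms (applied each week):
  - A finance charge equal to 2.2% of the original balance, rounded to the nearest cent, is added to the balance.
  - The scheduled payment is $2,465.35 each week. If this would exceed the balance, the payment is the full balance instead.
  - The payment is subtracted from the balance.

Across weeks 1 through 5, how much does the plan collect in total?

$10,484.92

Week 1: opening $9,445.87; interest $207.81 → $9,653.68; payment $2,465.35; balance $7,188.33
Week 2: opening $7,188.33; interest $207.81 → $7,396.14; payment $2,465.35; balance $4,930.79
Week 3: opening $4,930.79; interest $207.81 → $5,138.60; payment $2,465.35; balance $2,673.25
Week 4: opening $2,673.25; interest $207.81 → $2,881.06; payment $2,465.35; balance $415.71
Week 5: opening $415.71; interest $207.81 → $623.52; payment $623.52; balance $0.00
Total paid: $10,484.92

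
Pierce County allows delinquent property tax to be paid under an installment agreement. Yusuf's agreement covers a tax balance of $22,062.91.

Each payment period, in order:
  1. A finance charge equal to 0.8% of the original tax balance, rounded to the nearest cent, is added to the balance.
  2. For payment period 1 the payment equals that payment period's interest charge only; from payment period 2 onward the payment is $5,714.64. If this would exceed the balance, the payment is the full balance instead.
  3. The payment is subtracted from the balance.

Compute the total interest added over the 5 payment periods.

Payment period 1: $22,062.91 +$176.50 interest = $22,239.41; pay $176.50 → $22,062.91
Payment period 2: $22,062.91 +$176.50 interest = $22,239.41; pay $5,714.64 → $16,524.77
Payment period 3: $16,524.77 +$176.50 interest = $16,701.27; pay $5,714.64 → $10,986.63
Payment period 4: $10,986.63 +$176.50 interest = $11,163.13; pay $5,714.64 → $5,448.49
Payment period 5: $5,448.49 +$176.50 interest = $5,624.99; pay $5,624.99 → $0.00
Total interest: $176.50 + $176.50 + $176.50 + $176.50 + $176.50 = $882.50

$882.50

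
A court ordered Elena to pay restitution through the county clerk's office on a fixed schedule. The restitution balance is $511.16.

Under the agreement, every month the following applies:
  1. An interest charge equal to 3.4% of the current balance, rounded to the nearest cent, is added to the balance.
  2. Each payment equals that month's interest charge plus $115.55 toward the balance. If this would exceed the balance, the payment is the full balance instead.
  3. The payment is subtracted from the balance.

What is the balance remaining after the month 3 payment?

# | Opening | Interest | Payment | End bal
1 | $511.16 | $17.38 | $132.93 | $395.61
2 | $395.61 | $13.45 | $129.00 | $280.06
3 | $280.06 | $9.52 | $125.07 | $164.51

$164.51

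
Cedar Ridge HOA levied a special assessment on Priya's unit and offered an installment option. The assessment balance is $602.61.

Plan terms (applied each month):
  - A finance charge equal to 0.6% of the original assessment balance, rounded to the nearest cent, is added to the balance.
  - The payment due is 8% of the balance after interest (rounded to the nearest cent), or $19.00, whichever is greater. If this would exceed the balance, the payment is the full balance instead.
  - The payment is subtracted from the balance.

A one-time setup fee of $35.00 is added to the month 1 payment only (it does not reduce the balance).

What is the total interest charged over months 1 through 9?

$32.58

Month 1: opening $602.61; interest $3.62 → $606.23; payment $48.50 (+ $35.00 fee); balance $557.73
Month 2: opening $557.73; interest $3.62 → $561.35; payment $44.91; balance $516.44
Month 3: opening $516.44; interest $3.62 → $520.06; payment $41.60; balance $478.46
Month 4: opening $478.46; interest $3.62 → $482.08; payment $38.57; balance $443.51
Month 5: opening $443.51; interest $3.62 → $447.13; payment $35.77; balance $411.36
Month 6: opening $411.36; interest $3.62 → $414.98; payment $33.20; balance $381.78
Month 7: opening $381.78; interest $3.62 → $385.40; payment $30.83; balance $354.57
Month 8: opening $354.57; interest $3.62 → $358.19; payment $28.66; balance $329.53
Month 9: opening $329.53; interest $3.62 → $333.15; payment $26.65; balance $306.50
Total interest: $3.62 + $3.62 + $3.62 + $3.62 + $3.62 + $3.62 + $3.62 + $3.62 + $3.62 = $32.58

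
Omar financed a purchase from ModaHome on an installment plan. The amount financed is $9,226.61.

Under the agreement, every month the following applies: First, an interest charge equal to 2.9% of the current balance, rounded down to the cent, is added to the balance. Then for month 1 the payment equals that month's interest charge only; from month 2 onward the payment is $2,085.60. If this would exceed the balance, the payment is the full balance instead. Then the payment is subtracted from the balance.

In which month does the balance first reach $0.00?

Month 1: $9,226.61 +$267.57 interest = $9,494.18; pay $267.57 → $9,226.61
Month 2: $9,226.61 +$267.57 interest = $9,494.18; pay $2,085.60 → $7,408.58
Month 3: $7,408.58 +$214.84 interest = $7,623.42; pay $2,085.60 → $5,537.82
Month 4: $5,537.82 +$160.59 interest = $5,698.41; pay $2,085.60 → $3,612.81
Month 5: $3,612.81 +$104.77 interest = $3,717.58; pay $2,085.60 → $1,631.98
Month 6: $1,631.98 +$47.32 interest = $1,679.30; pay $1,679.30 → $0.00
Balance reaches $0.00 in month 6.

6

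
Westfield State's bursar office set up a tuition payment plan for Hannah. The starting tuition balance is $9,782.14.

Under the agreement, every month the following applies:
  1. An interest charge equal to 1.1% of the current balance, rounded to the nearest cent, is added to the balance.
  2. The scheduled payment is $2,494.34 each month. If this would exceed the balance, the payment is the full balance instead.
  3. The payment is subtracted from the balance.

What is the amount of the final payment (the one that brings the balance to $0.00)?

$77.35

Month 1: $9,782.14 +$107.60 interest = $9,889.74; pay $2,494.34 → $7,395.40
Month 2: $7,395.40 +$81.35 interest = $7,476.75; pay $2,494.34 → $4,982.41
Month 3: $4,982.41 +$54.81 interest = $5,037.22; pay $2,494.34 → $2,542.88
Month 4: $2,542.88 +$27.97 interest = $2,570.85; pay $2,494.34 → $76.51
Month 5: $76.51 +$0.84 interest = $77.35; pay $77.35 → $0.00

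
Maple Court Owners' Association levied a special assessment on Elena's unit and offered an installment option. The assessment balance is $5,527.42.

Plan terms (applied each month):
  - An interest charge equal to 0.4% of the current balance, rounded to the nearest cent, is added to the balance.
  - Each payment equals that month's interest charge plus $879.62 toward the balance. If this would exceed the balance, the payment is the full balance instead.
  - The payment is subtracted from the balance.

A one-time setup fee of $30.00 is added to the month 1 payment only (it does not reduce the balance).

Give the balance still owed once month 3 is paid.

$2,888.56

# | Opening | Interest | Payment | Fee | End bal
1 | $5,527.42 | $22.11 | $901.73 | $30.00 | $4,647.80
2 | $4,647.80 | $18.59 | $898.21 | — | $3,768.18
3 | $3,768.18 | $15.07 | $894.69 | — | $2,888.56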